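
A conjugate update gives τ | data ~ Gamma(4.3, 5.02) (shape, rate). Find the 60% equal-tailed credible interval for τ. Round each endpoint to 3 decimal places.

[0.504, 1.171]

Posterior: Gamma(shape 4.3, rate 5.02).
Equal-tailed 60% interval: Gamma(4.3, 5.02) quantiles at 0.2 and 0.8.
Posterior mean ≈ 0.857, SD ≈ 0.413; a Normal approximation gives roughly [0.509, 1.204].
Exact: lower = 0.504; upper = 1.171.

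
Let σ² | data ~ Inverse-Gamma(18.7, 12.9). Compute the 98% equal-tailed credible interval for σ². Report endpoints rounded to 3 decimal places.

[0.427, 1.274]

Inverse-Gamma(18.7, 12.9) quantiles: F⁻¹(0.01) and F⁻¹(0.99).
Equivalently, 1/σ² ~ Gamma(18.7, rate = 12.9); invert its 0.99 and 0.01 quantiles.
Posterior mean ≈ 0.729, SD ≈ 0.178; a Normal approximation gives roughly [0.314, 1.144].
Exact: lower = 0.427; upper = 1.274.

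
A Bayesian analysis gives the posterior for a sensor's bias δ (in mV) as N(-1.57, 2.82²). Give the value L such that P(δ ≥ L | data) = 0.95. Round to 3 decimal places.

-6.208

Need L with P(δ ≥ L) = 0.95: L = -1.57 − z_{0.05}·2.82.
z = 1.645; L = -1.57 − 1.645 × 2.82 = -6.208.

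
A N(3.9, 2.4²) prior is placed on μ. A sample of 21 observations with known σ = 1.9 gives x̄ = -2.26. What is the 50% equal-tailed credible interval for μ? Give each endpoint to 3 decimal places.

[-2.357, -1.806]

Posterior precision = 1/2.4² + 21/1.9² = 0.1736 + 5.8172 = 5.9908, so posterior SD = 0.4086.
Posterior mean = (3.9/2.4² + 21·-2.26/1.9²) / 5.9908 = -2.0815.
Interval: -2.0815 ± 0.674 × 0.4086 → [-2.357, -1.806].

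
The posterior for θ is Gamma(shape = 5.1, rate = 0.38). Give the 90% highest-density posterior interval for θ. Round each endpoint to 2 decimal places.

The posterior is unimodal and skewed, so the HPD interval has equal density at both endpoints and is the shortest 90% interval.
Solving f(4.13) = f(22.35) with F(22.35) − F(4.13) = 0.90 gives [4.13, 22.35].
For comparison, the equal-tailed interval is [5.35, 24.45]; the HPD is narrower and shifted toward the mode.

[4.13, 22.35]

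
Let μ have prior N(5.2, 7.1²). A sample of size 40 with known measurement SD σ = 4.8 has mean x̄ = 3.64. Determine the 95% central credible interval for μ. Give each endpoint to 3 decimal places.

[2.179, 5.137]

Posterior precision = 1/7.1² + 40/4.8² = 0.0198 + 1.7361 = 1.7559, so posterior SD = 0.7546.
Posterior mean = (5.2/7.1² + 40·3.64/4.8²) / 1.7559 = 3.6576.
Interval: 3.6576 ± 1.960 × 0.7546 → [2.179, 5.137].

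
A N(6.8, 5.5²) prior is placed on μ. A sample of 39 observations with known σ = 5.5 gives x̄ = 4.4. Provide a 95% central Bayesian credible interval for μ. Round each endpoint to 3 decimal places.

[2.756, 6.164]

Posterior precision = 1/5.5² + 39/5.5² = 0.0331 + 1.2893 = 1.3223, so posterior SD = 0.8696.
Posterior mean = (6.8/5.5² + 39·4.4/5.5²) / 1.3223 = 4.4600.
Interval: 4.4600 ± 1.960 × 0.8696 → [2.756, 6.164].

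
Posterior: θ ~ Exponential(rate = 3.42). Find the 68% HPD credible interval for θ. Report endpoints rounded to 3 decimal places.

The exponential density is strictly decreasing on [0, ∞), so the HPD interval is anchored at 0: [0, q] with P(θ ≤ q) = 0.68.
q = −ln(1 − 0.68) / 3.42 = 1.1394 / 3.42 = 0.333.

[0.000, 0.333]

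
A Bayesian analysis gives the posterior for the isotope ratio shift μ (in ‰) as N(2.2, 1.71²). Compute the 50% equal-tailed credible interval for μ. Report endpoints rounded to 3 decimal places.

[1.047, 3.353]

The posterior is symmetric, so the 50% equal-tailed interval is μ = 2.2 ± z·1.71 with z = 0.674.
Half-width: 0.674 × 1.71 = 1.153.
2.2 − 1.153 = 1.047; 2.2 + 1.153 = 3.353.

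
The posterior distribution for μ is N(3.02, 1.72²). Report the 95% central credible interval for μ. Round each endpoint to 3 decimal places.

[-0.351, 6.391]

The posterior is symmetric, so the 95% equal-tailed interval is μ = 3.02 ± z·1.72 with z = 1.960.
Half-width: 1.960 × 1.72 = 3.371.
3.02 − 3.371 = -0.351; 3.02 + 3.371 = 6.391.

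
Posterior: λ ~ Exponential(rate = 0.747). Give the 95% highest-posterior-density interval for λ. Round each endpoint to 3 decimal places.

[0.000, 4.010]

The exponential density is strictly decreasing on [0, ∞), so the HPD interval is anchored at 0: [0, q] with P(λ ≤ q) = 0.95.
q = −ln(1 − 0.95) / 0.747 = 2.9957 / 0.747 = 4.010.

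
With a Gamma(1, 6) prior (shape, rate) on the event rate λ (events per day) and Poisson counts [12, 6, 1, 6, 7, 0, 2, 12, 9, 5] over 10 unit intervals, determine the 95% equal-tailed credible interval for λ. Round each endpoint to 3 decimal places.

Posterior: Gamma(1+60, 6+10) = Gamma(61, 16) (shape, rate).
Equal-tailed 95% interval: Gamma(61, 16) quantiles at 0.025 and 0.975.
Posterior mean ≈ 3.812, SD ≈ 0.488; a Normal approximation gives roughly [2.856, 4.769].
Exact: lower = 2.916; upper = 4.827.

[2.916, 4.827]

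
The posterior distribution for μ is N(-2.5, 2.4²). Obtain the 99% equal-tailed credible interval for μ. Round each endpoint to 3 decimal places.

The posterior is symmetric, so the 99% equal-tailed interval is μ = -2.5 ± z·2.4 with z = 2.576.
Half-width: 2.576 × 2.4 = 6.182.
-2.5 − 6.182 = -8.682; -2.5 + 6.182 = 3.682.

[-8.682, 3.682]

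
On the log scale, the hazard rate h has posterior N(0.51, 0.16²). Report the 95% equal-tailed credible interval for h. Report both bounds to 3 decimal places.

[1.217, 2.279]

On the log scale the 95% interval is 0.51 ± 1.960 × 0.16 = [0.1964, 0.8236].
Exponentiate: [e^0.1964, e^0.8236] = [1.217, 2.279].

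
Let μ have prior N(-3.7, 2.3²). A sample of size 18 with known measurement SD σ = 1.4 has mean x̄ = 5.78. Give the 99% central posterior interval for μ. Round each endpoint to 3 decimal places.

Posterior precision = 1/2.3² + 18/1.4² = 0.1890 + 9.1837 = 9.3727, so posterior SD = 0.3266.
Posterior mean = (-3.7/2.3² + 18·5.78/1.4²) / 9.3727 = 5.5888.
Interval: 5.5888 ± 2.576 × 0.3266 → [4.747, 6.430].

[4.747, 6.430]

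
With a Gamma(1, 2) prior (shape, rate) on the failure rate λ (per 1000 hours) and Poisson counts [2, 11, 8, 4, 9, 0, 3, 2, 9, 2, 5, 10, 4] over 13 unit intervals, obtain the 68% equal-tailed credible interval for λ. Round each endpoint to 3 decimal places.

[4.113, 5.220]

Posterior: Gamma(1+69, 2+13) = Gamma(70, 15) (shape, rate).
Equal-tailed 68% interval: Gamma(70, 15) quantiles at 0.16 and 0.84.
Posterior mean ≈ 4.667, SD ≈ 0.558; a Normal approximation gives roughly [4.112, 5.221].
Exact: lower = 4.113; upper = 5.220.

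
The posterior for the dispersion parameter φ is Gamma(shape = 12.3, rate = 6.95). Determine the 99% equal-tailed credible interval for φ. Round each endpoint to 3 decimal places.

[0.739, 3.337]

Posterior: Gamma(shape 12.3, rate 6.95).
Equal-tailed 99% interval: Gamma(12.3, 6.95) quantiles at 0.005 and 0.995.
Posterior mean ≈ 1.770, SD ≈ 0.505; a Normal approximation gives roughly [0.470, 3.070].
Exact: lower = 0.739; upper = 3.337.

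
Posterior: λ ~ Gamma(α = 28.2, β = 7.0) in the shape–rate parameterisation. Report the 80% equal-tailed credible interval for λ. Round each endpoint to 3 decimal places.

Posterior: Gamma(shape 28.2, rate 7.0).
Equal-tailed 80% interval: Gamma(28.2, 7.0) quantiles at 0.1 and 0.9.
Posterior mean ≈ 4.029, SD ≈ 0.759; a Normal approximation gives roughly [3.056, 5.001].
Exact: lower = 3.092; upper = 5.026.

[3.092, 5.026]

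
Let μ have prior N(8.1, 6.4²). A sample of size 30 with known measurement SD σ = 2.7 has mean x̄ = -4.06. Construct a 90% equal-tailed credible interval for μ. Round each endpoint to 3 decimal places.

[-4.797, -3.180]

Posterior precision = 1/6.4² + 30/2.7² = 0.0244 + 4.1152 = 4.1396, so posterior SD = 0.4915.
Posterior mean = (8.1/6.4² + 30·-4.06/2.7²) / 4.1396 = -3.9883.
Interval: -3.9883 ± 1.645 × 0.4915 → [-4.797, -3.180].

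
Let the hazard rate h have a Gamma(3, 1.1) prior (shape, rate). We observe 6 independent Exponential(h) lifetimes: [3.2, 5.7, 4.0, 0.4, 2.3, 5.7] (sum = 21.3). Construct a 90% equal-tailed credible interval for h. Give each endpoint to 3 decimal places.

Posterior: Gamma(3+6, 1.1+21.3) = Gamma(9, 22.4) (shape, rate).
Equal-tailed 90% interval: Gamma(9, 22.4) quantiles at 0.05 and 0.95.
Posterior mean ≈ 0.402, SD ≈ 0.134; a Normal approximation gives roughly [0.181, 0.622].
Exact: lower = 0.210; upper = 0.644.

[0.210, 0.644]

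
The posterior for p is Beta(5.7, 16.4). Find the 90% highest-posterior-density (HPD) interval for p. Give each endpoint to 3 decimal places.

The posterior is unimodal and skewed, so the HPD interval has equal density at both endpoints and is the shortest 90% interval.
Solving f(0.109) = f(0.402) with F(0.402) − F(0.109) = 0.90 gives [0.109, 0.402].
For comparison, the equal-tailed interval is [0.122, 0.420]; the HPD is narrower and shifted toward the mode.

[0.109, 0.402]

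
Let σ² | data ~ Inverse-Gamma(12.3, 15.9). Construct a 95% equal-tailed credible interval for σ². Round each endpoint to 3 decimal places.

Inverse-Gamma(12.3, 15.9) quantiles: F⁻¹(0.025) and F⁻¹(0.975).
Equivalently, 1/σ² ~ Gamma(12.3, rate = 15.9); invert its 0.975 and 0.025 quantiles.
Posterior mean ≈ 1.407, SD ≈ 0.438; a Normal approximation gives roughly [0.548, 2.266].
Exact: lower = 0.792; upper = 2.478.

[0.792, 2.478]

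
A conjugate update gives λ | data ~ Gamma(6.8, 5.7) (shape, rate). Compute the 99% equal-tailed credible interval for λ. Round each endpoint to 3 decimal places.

[0.339, 2.695]

Posterior: Gamma(shape 6.8, rate 5.7).
Equal-tailed 99% interval: Gamma(6.8, 5.7) quantiles at 0.005 and 0.995.
Posterior mean ≈ 1.193, SD ≈ 0.457; a Normal approximation gives roughly [0.015, 2.371].
Exact: lower = 0.339; upper = 2.695.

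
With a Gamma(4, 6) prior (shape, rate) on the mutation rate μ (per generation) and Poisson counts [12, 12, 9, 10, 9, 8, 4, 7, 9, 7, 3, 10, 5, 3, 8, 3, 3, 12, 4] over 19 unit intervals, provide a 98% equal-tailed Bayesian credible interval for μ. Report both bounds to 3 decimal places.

Posterior: Gamma(4+138, 6+19) = Gamma(142, 25) (shape, rate).
Equal-tailed 98% interval: Gamma(142, 25) quantiles at 0.01 and 0.99.
Posterior mean ≈ 5.680, SD ≈ 0.477; a Normal approximation gives roughly [4.571, 6.789].
Exact: lower = 4.630; upper = 6.847.

[4.630, 6.847]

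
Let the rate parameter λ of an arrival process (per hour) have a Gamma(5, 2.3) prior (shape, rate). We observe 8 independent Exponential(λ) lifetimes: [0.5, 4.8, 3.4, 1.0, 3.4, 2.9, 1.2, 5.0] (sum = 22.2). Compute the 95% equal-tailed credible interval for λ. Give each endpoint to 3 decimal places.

Posterior: Gamma(5+8, 2.3+22.2) = Gamma(13, 24.5) (shape, rate).
Equal-tailed 95% interval: Gamma(13, 24.5) quantiles at 0.025 and 0.975.
Posterior mean ≈ 0.531, SD ≈ 0.147; a Normal approximation gives roughly [0.242, 0.819].
Exact: lower = 0.283; upper = 0.856.

[0.283, 0.856]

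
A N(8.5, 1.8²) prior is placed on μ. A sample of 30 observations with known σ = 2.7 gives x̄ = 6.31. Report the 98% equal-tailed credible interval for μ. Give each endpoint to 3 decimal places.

Posterior precision = 1/1.8² + 30/2.7² = 0.3086 + 4.1152 = 4.4239, so posterior SD = 0.4754.
Posterior mean = (8.5/1.8² + 30·6.31/2.7²) / 4.4239 = 6.4628.
Interval: 6.4628 ± 2.326 × 0.4754 → [5.357, 7.569].

[5.357, 7.569]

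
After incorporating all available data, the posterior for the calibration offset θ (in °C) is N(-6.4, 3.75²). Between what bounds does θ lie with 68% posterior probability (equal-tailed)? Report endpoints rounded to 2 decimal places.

The posterior is symmetric, so the 68% equal-tailed interval is θ = -6.4 ± z·3.75 with z = 0.994.
Half-width: 0.994 × 3.75 = 3.73.
-6.4 − 3.73 = -10.13; -6.4 + 3.73 = -2.67.

[-10.13, -2.67]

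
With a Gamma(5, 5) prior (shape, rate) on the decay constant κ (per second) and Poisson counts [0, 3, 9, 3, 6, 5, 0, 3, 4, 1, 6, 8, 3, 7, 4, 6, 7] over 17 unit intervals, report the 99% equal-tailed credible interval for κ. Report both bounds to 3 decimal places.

[2.675, 4.769]

Posterior: Gamma(5+75, 5+17) = Gamma(80, 22) (shape, rate).
Equal-tailed 99% interval: Gamma(80, 22) quantiles at 0.005 and 0.995.
Posterior mean ≈ 3.636, SD ≈ 0.407; a Normal approximation gives roughly [2.589, 4.684].
Exact: lower = 2.675; upper = 4.769.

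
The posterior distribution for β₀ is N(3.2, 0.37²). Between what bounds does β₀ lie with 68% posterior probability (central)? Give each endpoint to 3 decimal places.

The posterior is symmetric, so the 68% equal-tailed interval is β₀ = 3.2 ± z·0.37 with z = 0.994.
Half-width: 0.994 × 0.37 = 0.368.
3.2 − 0.368 = 2.832; 3.2 + 0.368 = 3.568.

[2.832, 3.568]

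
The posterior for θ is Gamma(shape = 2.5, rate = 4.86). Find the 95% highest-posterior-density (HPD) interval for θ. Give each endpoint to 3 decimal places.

The posterior is unimodal and skewed, so the HPD interval has equal density at both endpoints and is the shortest 95% interval.
Solving f(0.030) = f(1.151) with F(1.151) − F(0.030) = 0.95 gives [0.030, 1.151].
For comparison, the equal-tailed interval is [0.086, 1.320]; the HPD is narrower and shifted toward the mode.

[0.030, 1.151]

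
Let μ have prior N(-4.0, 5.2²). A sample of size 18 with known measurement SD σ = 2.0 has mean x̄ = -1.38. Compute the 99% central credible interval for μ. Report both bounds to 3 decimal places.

Posterior precision = 1/5.2² + 18/2.0² = 0.0370 + 4.5000 = 4.5370, so posterior SD = 0.4695.
Posterior mean = (-4.0/5.2² + 18·-1.38/2.0²) / 4.5370 = -1.4014.
Interval: -1.4014 ± 2.576 × 0.4695 → [-2.611, -0.192].

[-2.611, -0.192]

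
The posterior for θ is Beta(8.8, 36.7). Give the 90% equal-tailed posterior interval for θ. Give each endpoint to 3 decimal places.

Posterior: Beta(8.8, 36.7).
Equal-tailed 90% interval: the 0.05 and 0.95 quantiles of Beta(8.8, 36.7).
Posterior mean ≈ 0.193, SD ≈ 0.058; a Normal approximation gives roughly [0.098, 0.289].
Exact: F⁻¹(0.05) = 0.106; F⁻¹(0.95) = 0.296.

[0.106, 0.296]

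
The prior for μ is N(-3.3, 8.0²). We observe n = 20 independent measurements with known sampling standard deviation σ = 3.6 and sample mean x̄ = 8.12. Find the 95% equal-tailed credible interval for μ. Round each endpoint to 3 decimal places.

[6.436, 9.575]

Posterior precision = 1/8.0² + 20/3.6² = 0.0156 + 1.5432 = 1.5588, so posterior SD = 0.8009.
Posterior mean = (-3.3/8.0² + 20·8.12/3.6²) / 1.5588 = 8.0055.
Interval: 8.0055 ± 1.960 × 0.8009 → [6.436, 9.575].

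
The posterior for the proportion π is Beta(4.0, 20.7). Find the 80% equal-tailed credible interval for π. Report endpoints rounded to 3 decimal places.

[0.076, 0.261]

Posterior: Beta(4.0, 20.7).
Equal-tailed 80% interval: the 0.1 and 0.9 quantiles of Beta(4.0, 20.7).
Posterior mean ≈ 0.162, SD ≈ 0.073; a Normal approximation gives roughly [0.069, 0.255].
Exact: F⁻¹(0.1) = 0.076; F⁻¹(0.9) = 0.261.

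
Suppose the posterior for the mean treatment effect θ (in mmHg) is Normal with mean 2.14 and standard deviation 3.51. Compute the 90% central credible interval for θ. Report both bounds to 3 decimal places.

The posterior is symmetric, so the 90% equal-tailed interval is θ = 2.14 ± z·3.51 with z = 1.645.
Half-width: 1.645 × 3.51 = 5.773.
2.14 − 5.773 = -3.633; 2.14 + 5.773 = 7.913.

[-3.633, 7.913]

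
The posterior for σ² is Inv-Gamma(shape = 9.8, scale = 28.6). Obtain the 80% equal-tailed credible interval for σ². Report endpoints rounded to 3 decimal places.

Inverse-Gamma(9.8, 28.6) quantiles: F⁻¹(0.1) and F⁻¹(0.9).
Equivalently, 1/σ² ~ Gamma(9.8, rate = 28.6); invert its 0.9 and 0.1 quantiles.
Posterior mean ≈ 3.250, SD ≈ 1.164; a Normal approximation gives roughly [1.759, 4.741].
Exact: lower = 2.048; upper = 4.717.

[2.048, 4.717]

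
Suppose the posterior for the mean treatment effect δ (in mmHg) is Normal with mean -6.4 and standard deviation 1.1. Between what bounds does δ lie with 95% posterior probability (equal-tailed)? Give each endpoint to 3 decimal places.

The posterior is symmetric, so the 95% equal-tailed interval is δ = -6.4 ± z·1.1 with z = 1.960.
Half-width: 1.960 × 1.1 = 2.156.
-6.4 − 2.156 = -8.556; -6.4 + 2.156 = -4.244.

[-8.556, -4.244]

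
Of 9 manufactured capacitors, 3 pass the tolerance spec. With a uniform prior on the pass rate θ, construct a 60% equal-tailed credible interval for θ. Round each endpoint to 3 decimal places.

Posterior: Beta(1+3, 1+6) = Beta(4, 7).
Equal-tailed 60% interval: the 0.2 and 0.8 quantiles of Beta(4, 7).
Posterior mean ≈ 0.364, SD ≈ 0.139; a Normal approximation gives roughly [0.247, 0.481].
Exact: F⁻¹(0.2) = 0.239; F⁻¹(0.8) = 0.484.

[0.239, 0.484]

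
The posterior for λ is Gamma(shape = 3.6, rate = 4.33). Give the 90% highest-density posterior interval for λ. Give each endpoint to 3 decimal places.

The posterior is unimodal and skewed, so the HPD interval has equal density at both endpoints and is the shortest 90% interval.
Solving f(0.168) = f(1.471) with F(1.471) − F(0.168) = 0.90 gives [0.168, 1.471].
For comparison, the equal-tailed interval is [0.263, 1.658]; the HPD is narrower and shifted toward the mode.

[0.168, 1.471]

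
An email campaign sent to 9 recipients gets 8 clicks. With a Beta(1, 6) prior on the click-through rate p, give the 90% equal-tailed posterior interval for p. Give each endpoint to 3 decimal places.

[0.360, 0.756]

Posterior: Beta(1+8, 6+1) = Beta(9, 7).
Equal-tailed 90% interval: the 0.05 and 0.95 quantiles of Beta(9, 7).
Posterior mean ≈ 0.562, SD ≈ 0.120; a Normal approximation gives roughly [0.365, 0.760].
Exact: F⁻¹(0.05) = 0.360; F⁻¹(0.95) = 0.756.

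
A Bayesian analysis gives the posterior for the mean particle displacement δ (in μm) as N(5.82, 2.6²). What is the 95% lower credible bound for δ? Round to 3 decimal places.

1.543

Need L with P(δ ≥ L) = 0.95: L = 5.82 − z_{0.05}·2.6.
z = 1.645; L = 5.82 − 1.645 × 2.6 = 1.543.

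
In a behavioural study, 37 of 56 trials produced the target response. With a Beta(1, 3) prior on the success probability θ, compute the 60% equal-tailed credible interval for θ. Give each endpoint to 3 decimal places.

[0.581, 0.686]

Posterior: Beta(1+37, 3+19) = Beta(38, 22).
Equal-tailed 60% interval: the 0.2 and 0.8 quantiles of Beta(38, 22).
Posterior mean ≈ 0.633, SD ≈ 0.062; a Normal approximation gives roughly [0.581, 0.685].
Exact: F⁻¹(0.2) = 0.581; F⁻¹(0.8) = 0.686.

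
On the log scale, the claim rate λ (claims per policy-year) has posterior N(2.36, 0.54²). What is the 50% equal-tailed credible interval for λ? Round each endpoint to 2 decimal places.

On the log scale the 50% interval is 2.36 ± 0.674 × 0.54 = [1.9958, 2.7242].
Exponentiate: [e^1.9958, e^2.7242] = [7.36, 15.24].

[7.36, 15.24]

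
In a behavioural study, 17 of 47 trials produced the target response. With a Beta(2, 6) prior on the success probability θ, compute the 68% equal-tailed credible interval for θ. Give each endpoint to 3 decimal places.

Posterior: Beta(2+17, 6+30) = Beta(19, 36).
Equal-tailed 68% interval: the 0.16 and 0.84 quantiles of Beta(19, 36).
Posterior mean ≈ 0.345, SD ≈ 0.064; a Normal approximation gives roughly [0.282, 0.409].
Exact: F⁻¹(0.16) = 0.282; F⁻¹(0.84) = 0.409.

[0.282, 0.409]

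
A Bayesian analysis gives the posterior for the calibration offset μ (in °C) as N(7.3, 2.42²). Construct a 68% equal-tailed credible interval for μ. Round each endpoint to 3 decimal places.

[4.893, 9.707]

The posterior is symmetric, so the 68% equal-tailed interval is μ = 7.3 ± z·2.42 with z = 0.994.
Half-width: 0.994 × 2.42 = 2.407.
7.3 − 2.407 = 4.893; 7.3 + 2.407 = 9.707.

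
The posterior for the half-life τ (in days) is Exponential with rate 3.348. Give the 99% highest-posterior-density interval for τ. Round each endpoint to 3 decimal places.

[0.000, 1.375]

The exponential density is strictly decreasing on [0, ∞), so the HPD interval is anchored at 0: [0, q] with P(τ ≤ q) = 0.99.
q = −ln(1 − 0.99) / 3.348 = 4.6052 / 3.348 = 1.375.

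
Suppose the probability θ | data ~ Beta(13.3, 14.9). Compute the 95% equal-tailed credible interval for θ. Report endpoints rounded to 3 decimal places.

Posterior: Beta(13.3, 14.9).
Equal-tailed 95% interval: the 0.025 and 0.975 quantiles of Beta(13.3, 14.9).
Posterior mean ≈ 0.472, SD ≈ 0.092; a Normal approximation gives roughly [0.291, 0.653].
Exact: F⁻¹(0.025) = 0.294; F⁻¹(0.975) = 0.653.

[0.294, 0.653]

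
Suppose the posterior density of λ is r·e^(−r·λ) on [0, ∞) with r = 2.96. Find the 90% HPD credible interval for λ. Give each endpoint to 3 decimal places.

The exponential density is strictly decreasing on [0, ∞), so the HPD interval is anchored at 0: [0, q] with P(λ ≤ q) = 0.90.
q = −ln(1 − 0.90) / 2.96 = 2.3026 / 2.96 = 0.778.

[0.000, 0.778]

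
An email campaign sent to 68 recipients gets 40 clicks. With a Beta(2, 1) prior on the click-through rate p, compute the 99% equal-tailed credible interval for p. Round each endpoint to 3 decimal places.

[0.439, 0.734]

Posterior: Beta(2+40, 1+28) = Beta(42, 29).
Equal-tailed 99% interval: the 0.005 and 0.995 quantiles of Beta(42, 29).
Posterior mean ≈ 0.592, SD ≈ 0.058; a Normal approximation gives roughly [0.442, 0.741].
Exact: F⁻¹(0.005) = 0.439; F⁻¹(0.995) = 0.734.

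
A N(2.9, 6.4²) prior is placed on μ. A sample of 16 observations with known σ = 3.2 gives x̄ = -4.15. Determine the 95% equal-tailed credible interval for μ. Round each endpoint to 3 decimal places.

Posterior precision = 1/6.4² + 16/3.2² = 0.0244 + 1.5625 = 1.5869, so posterior SD = 0.7938.
Posterior mean = (2.9/6.4² + 16·-4.15/3.2²) / 1.5869 = -4.0415.
Interval: -4.0415 ± 1.960 × 0.7938 → [-5.597, -2.486].

[-5.597, -2.486]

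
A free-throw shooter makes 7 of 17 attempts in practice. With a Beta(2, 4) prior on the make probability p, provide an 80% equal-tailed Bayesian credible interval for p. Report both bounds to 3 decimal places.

[0.264, 0.523]

Posterior: Beta(2+7, 4+10) = Beta(9, 14).
Equal-tailed 80% interval: the 0.1 and 0.9 quantiles of Beta(9, 14).
Posterior mean ≈ 0.391, SD ≈ 0.100; a Normal approximation gives roughly [0.264, 0.519].
Exact: F⁻¹(0.1) = 0.264; F⁻¹(0.9) = 0.523.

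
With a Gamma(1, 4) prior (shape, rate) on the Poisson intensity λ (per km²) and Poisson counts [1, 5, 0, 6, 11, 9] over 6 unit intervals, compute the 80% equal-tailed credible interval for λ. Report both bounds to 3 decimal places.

Posterior: Gamma(1+32, 4+6) = Gamma(33, 10) (shape, rate).
Equal-tailed 80% interval: Gamma(33, 10) quantiles at 0.1 and 0.9.
Posterior mean ≈ 3.300, SD ≈ 0.574; a Normal approximation gives roughly [2.564, 4.036].
Exact: lower = 2.589; upper = 4.054.

[2.589, 4.054]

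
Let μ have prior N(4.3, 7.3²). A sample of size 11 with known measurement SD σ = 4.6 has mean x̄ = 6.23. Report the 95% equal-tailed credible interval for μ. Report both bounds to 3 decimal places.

[3.492, 8.833]

Posterior precision = 1/7.3² + 11/4.6² = 0.0188 + 0.5198 = 0.5386, so posterior SD = 1.3626.
Posterior mean = (4.3/7.3² + 11·6.23/4.6²) / 0.5386 = 6.1628.
Interval: 6.1628 ± 1.960 × 1.3626 → [3.492, 8.833].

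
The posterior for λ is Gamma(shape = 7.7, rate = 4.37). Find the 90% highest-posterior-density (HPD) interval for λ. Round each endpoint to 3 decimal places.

The posterior is unimodal and skewed, so the HPD interval has equal density at both endpoints and is the shortest 90% interval.
Solving f(0.746) = f(2.741) with F(2.741) − F(0.746) = 0.90 gives [0.746, 2.741].
For comparison, the equal-tailed interval is [0.863, 2.920]; the HPD is narrower and shifted toward the mode.

[0.746, 2.741]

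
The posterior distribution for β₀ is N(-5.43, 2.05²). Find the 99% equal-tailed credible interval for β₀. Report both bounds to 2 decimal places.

The posterior is symmetric, so the 99% equal-tailed interval is β₀ = -5.43 ± z·2.05 with z = 2.576.
Half-width: 2.576 × 2.05 = 5.28.
-5.43 − 5.28 = -10.71; -5.43 + 5.28 = -0.15.

[-10.71, -0.15]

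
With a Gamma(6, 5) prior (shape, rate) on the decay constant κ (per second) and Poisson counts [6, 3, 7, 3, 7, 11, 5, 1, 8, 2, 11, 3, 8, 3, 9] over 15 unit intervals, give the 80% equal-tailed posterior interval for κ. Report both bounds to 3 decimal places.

Posterior: Gamma(6+87, 5+15) = Gamma(93, 20) (shape, rate).
Equal-tailed 80% interval: Gamma(93, 20) quantiles at 0.1 and 0.9.
Posterior mean ≈ 4.650, SD ≈ 0.482; a Normal approximation gives roughly [4.032, 5.268].
Exact: lower = 4.044; upper = 5.278.

[4.044, 5.278]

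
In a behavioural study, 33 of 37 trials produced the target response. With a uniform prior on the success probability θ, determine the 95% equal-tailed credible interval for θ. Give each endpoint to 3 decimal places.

[0.752, 0.956]

Posterior: Beta(1+33, 1+4) = Beta(34, 5).
Equal-tailed 95% interval: the 0.025 and 0.975 quantiles of Beta(34, 5).
Posterior mean ≈ 0.872, SD ≈ 0.053; a Normal approximation gives roughly [0.768, 0.975].
Exact: F⁻¹(0.025) = 0.752; F⁻¹(0.975) = 0.956.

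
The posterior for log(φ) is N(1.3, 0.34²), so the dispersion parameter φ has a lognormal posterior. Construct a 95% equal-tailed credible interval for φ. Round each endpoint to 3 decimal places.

On the log scale the 95% interval is 1.3 ± 1.960 × 0.34 = [0.6336, 1.9664].
Exponentiate: [e^0.6336, e^1.9664] = [1.884, 7.145].

[1.884, 7.145]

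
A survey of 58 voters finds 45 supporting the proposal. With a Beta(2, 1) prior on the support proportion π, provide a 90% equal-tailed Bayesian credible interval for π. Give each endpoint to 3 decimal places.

[0.678, 0.853]

Posterior: Beta(2+45, 1+13) = Beta(47, 14).
Equal-tailed 90% interval: the 0.05 and 0.95 quantiles of Beta(47, 14).
Posterior mean ≈ 0.770, SD ≈ 0.053; a Normal approximation gives roughly [0.683, 0.858].
Exact: F⁻¹(0.05) = 0.678; F⁻¹(0.95) = 0.853.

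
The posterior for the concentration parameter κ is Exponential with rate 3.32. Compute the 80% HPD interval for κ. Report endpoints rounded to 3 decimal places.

[0.000, 0.485]

The exponential density is strictly decreasing on [0, ∞), so the HPD interval is anchored at 0: [0, q] with P(κ ≤ q) = 0.80.
q = −ln(1 − 0.80) / 3.32 = 1.6094 / 3.32 = 0.485.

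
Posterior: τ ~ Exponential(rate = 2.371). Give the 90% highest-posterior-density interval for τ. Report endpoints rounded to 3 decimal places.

The exponential density is strictly decreasing on [0, ∞), so the HPD interval is anchored at 0: [0, q] with P(τ ≤ q) = 0.90.
q = −ln(1 − 0.90) / 2.371 = 2.3026 / 2.371 = 0.971.

[0.000, 0.971]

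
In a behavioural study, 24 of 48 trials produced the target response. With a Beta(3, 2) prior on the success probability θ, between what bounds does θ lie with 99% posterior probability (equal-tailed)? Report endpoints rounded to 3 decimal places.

[0.337, 0.681]

Posterior: Beta(3+24, 2+24) = Beta(27, 26).
Equal-tailed 99% interval: the 0.005 and 0.995 quantiles of Beta(27, 26).
Posterior mean ≈ 0.509, SD ≈ 0.068; a Normal approximation gives roughly [0.334, 0.685].
Exact: F⁻¹(0.005) = 0.337; F⁻¹(0.995) = 0.681.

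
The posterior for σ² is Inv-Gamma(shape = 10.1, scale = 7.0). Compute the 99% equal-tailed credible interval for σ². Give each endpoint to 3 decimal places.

[0.348, 1.854]

Inverse-Gamma(10.1, 7.0) quantiles: F⁻¹(0.005) and F⁻¹(0.995).
Equivalently, 1/σ² ~ Gamma(10.1, rate = 7.0); invert its 0.995 and 0.005 quantiles.
Posterior mean ≈ 0.769, SD ≈ 0.270; a Normal approximation gives roughly [0.073, 1.465].
Exact: lower = 0.348; upper = 1.854.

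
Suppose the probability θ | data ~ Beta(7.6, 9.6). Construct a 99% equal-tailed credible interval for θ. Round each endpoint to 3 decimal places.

Posterior: Beta(7.6, 9.6).
Equal-tailed 99% interval: the 0.005 and 0.995 quantiles of Beta(7.6, 9.6).
Posterior mean ≈ 0.442, SD ≈ 0.116; a Normal approximation gives roughly [0.142, 0.742].
Exact: F⁻¹(0.005) = 0.170; F⁻¹(0.995) = 0.738.

[0.170, 0.738]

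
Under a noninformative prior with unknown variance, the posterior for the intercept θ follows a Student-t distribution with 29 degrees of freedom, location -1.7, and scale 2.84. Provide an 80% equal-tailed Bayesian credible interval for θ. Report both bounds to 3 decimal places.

The t_29 distribution is symmetric; the 80% interval is -1.7 ± t·2.84 with t_{0.9,29} = 1.311.
Half-width: 1.311 × 2.84 = 3.724.
-1.7 − 3.724 = -5.424; -1.7 + 3.724 = 2.024.

[-5.424, 2.024]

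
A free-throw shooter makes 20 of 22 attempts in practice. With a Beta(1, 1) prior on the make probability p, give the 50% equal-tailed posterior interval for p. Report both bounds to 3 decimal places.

[0.837, 0.924]

Posterior: Beta(1+20, 1+2) = Beta(21, 3).
Equal-tailed 50% interval: the 0.25 and 0.75 quantiles of Beta(21, 3).
Posterior mean ≈ 0.875, SD ≈ 0.066; a Normal approximation gives roughly [0.830, 0.920].
Exact: F⁻¹(0.25) = 0.837; F⁻¹(0.75) = 0.924.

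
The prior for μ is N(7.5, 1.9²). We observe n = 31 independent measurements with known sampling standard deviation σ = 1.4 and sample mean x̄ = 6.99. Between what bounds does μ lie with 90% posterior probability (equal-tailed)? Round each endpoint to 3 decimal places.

[6.589, 7.409]

Posterior precision = 1/1.9² + 31/1.4² = 0.2770 + 15.8163 = 16.0933, so posterior SD = 0.2493.
Posterior mean = (7.5/1.9² + 31·6.99/1.4²) / 16.0933 = 6.9988.
Interval: 6.9988 ± 1.645 × 0.2493 → [6.589, 7.409].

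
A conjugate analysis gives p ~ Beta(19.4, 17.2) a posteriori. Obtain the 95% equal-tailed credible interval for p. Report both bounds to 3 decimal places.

[0.370, 0.687]

Posterior: Beta(19.4, 17.2).
Equal-tailed 95% interval: the 0.025 and 0.975 quantiles of Beta(19.4, 17.2).
Posterior mean ≈ 0.530, SD ≈ 0.081; a Normal approximation gives roughly [0.371, 0.690].
Exact: F⁻¹(0.025) = 0.370; F⁻¹(0.975) = 0.687.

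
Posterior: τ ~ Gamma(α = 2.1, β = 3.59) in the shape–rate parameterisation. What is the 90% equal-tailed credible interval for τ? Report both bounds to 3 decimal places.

[0.110, 1.366]

Posterior: Gamma(shape 2.1, rate 3.59).
Equal-tailed 90% interval: Gamma(2.1, 3.59) quantiles at 0.05 and 0.95.
Posterior mean ≈ 0.585, SD ≈ 0.404; a Normal approximation gives roughly [-0.079, 1.249].
Exact: lower = 0.110; upper = 1.366.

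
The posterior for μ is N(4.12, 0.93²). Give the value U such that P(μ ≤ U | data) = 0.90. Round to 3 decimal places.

5.312

Need U with P(μ ≤ U) = 0.90: U = 4.12 + z_{0.1}·0.93.
z = 1.282; U = 4.12 + 1.282 × 0.93 = 5.312.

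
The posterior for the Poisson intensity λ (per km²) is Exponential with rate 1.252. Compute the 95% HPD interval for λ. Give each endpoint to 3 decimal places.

The exponential density is strictly decreasing on [0, ∞), so the HPD interval is anchored at 0: [0, q] with P(λ ≤ q) = 0.95.
q = −ln(1 − 0.95) / 1.252 = 2.9957 / 1.252 = 2.393.

[0.000, 2.393]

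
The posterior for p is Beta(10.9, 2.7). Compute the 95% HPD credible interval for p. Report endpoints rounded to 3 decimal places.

[0.598, 0.977]

The posterior is unimodal and skewed, so the HPD interval has equal density at both endpoints and is the shortest 95% interval.
Solving f(0.598) = f(0.977) with F(0.977) − F(0.598) = 0.95 gives [0.598, 0.977].
For comparison, the equal-tailed interval is [0.562, 0.959]; the HPD is narrower and shifted toward the mode.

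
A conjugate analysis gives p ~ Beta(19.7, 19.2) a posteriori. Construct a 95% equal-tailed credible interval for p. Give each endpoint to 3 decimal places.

Posterior: Beta(19.7, 19.2).
Equal-tailed 95% interval: the 0.025 and 0.975 quantiles of Beta(19.7, 19.2).
Posterior mean ≈ 0.506, SD ≈ 0.079; a Normal approximation gives roughly [0.351, 0.662].
Exact: F⁻¹(0.025) = 0.352; F⁻¹(0.975) = 0.660.

[0.352, 0.660]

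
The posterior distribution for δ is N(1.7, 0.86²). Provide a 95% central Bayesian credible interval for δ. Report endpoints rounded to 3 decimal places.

The posterior is symmetric, so the 95% equal-tailed interval is δ = 1.7 ± z·0.86 with z = 1.960.
Half-width: 1.960 × 0.86 = 1.686.
1.7 − 1.686 = 0.014; 1.7 + 1.686 = 3.386.

[0.014, 3.386]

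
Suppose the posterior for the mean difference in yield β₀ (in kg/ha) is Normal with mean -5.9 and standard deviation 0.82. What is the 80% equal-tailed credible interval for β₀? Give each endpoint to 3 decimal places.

The posterior is symmetric, so the 80% equal-tailed interval is β₀ = -5.9 ± z·0.82 with z = 1.282.
Half-width: 1.282 × 0.82 = 1.051.
-5.9 − 1.051 = -6.951; -5.9 + 1.051 = -4.849.

[-6.951, -4.849]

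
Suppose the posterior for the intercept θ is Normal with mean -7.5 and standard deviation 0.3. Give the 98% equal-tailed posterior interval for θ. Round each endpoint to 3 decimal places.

[-8.198, -6.802]

The posterior is symmetric, so the 98% equal-tailed interval is θ = -7.5 ± z·0.3 with z = 2.326.
Half-width: 2.326 × 0.3 = 0.698.
-7.5 − 0.698 = -8.198; -7.5 + 0.698 = -6.802.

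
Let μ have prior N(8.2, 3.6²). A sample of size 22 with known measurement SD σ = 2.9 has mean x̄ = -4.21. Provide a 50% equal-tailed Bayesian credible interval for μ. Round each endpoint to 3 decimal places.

[-4.265, -3.443]

Posterior precision = 1/3.6² + 22/2.9² = 0.0772 + 2.6159 = 2.6931, so posterior SD = 0.6094.
Posterior mean = (8.2/3.6² + 22·-4.21/2.9²) / 2.6931 = -3.8544.
Interval: -3.8544 ± 0.674 × 0.6094 → [-4.265, -3.443].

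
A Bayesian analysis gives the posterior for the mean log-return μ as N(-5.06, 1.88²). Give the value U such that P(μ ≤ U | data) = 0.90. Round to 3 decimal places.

Need U with P(μ ≤ U) = 0.90: U = -5.06 + z_{0.1}·1.88.
z = 1.282; U = -5.06 + 1.282 × 1.88 = -2.651.

-2.651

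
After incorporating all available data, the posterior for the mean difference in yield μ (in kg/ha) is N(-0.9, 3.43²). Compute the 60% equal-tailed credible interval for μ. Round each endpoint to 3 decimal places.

The posterior is symmetric, so the 60% equal-tailed interval is μ = -0.9 ± z·3.43 with z = 0.842.
Half-width: 0.842 × 3.43 = 2.887.
-0.9 − 2.887 = -3.787; -0.9 + 2.887 = 1.987.

[-3.787, 1.987]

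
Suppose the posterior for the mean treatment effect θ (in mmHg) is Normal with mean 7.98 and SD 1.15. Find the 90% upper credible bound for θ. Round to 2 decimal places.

Need U with P(θ ≤ U) = 0.90: U = 7.98 + z_{0.1}·1.15.
z = 1.282; U = 7.98 + 1.282 × 1.15 = 9.45.

9.45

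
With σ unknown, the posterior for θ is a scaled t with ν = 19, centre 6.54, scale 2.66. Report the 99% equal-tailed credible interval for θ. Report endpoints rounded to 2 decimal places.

The t_19 distribution is symmetric; the 99% interval is 6.54 ± t·2.66 with t_{0.995,19} = 2.861.
Half-width: 2.861 × 2.66 = 7.61.
6.54 − 7.61 = -1.07; 6.54 + 7.61 = 14.15.

[-1.07, 14.15]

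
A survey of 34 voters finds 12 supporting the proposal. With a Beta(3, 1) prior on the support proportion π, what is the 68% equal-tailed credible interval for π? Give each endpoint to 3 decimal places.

[0.316, 0.474]

Posterior: Beta(3+12, 1+22) = Beta(15, 23).
Equal-tailed 68% interval: the 0.16 and 0.84 quantiles of Beta(15, 23).
Posterior mean ≈ 0.395, SD ≈ 0.078; a Normal approximation gives roughly [0.317, 0.473].
Exact: F⁻¹(0.16) = 0.316; F⁻¹(0.84) = 0.474.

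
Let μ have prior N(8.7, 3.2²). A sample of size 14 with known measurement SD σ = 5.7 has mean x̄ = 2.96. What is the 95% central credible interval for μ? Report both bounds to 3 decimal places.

Posterior precision = 1/3.2² + 14/5.7² = 0.0977 + 0.4309 = 0.5286, so posterior SD = 1.3755.
Posterior mean = (8.7/3.2² + 14·2.96/5.7²) / 0.5286 = 4.0205.
Interval: 4.0205 ± 1.960 × 1.3755 → [1.325, 6.716].

[1.325, 6.716]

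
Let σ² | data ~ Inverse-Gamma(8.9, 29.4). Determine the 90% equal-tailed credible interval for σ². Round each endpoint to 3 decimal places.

[2.055, 6.359]

Inverse-Gamma(8.9, 29.4) quantiles: F⁻¹(0.05) and F⁻¹(0.95).
Equivalently, 1/σ² ~ Gamma(8.9, rate = 29.4); invert its 0.95 and 0.05 quantiles.
Posterior mean ≈ 3.722, SD ≈ 1.417; a Normal approximation gives roughly [1.391, 6.052].
Exact: lower = 2.055; upper = 6.359.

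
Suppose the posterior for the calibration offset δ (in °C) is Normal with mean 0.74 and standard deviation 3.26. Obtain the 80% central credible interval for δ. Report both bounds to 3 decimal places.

[-3.438, 4.918]

The posterior is symmetric, so the 80% equal-tailed interval is δ = 0.74 ± z·3.26 with z = 1.282.
Half-width: 1.282 × 3.26 = 4.178.
0.74 − 4.178 = -3.438; 0.74 + 4.178 = 4.918.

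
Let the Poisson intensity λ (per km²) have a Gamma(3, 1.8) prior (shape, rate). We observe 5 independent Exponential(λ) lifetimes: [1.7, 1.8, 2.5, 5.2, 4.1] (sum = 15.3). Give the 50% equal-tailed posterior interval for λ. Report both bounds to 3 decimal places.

[0.348, 0.566]

Posterior: Gamma(3+5, 1.8+15.3) = Gamma(8, 17.1) (shape, rate).
Equal-tailed 50% interval: Gamma(8, 17.1) quantiles at 0.25 and 0.75.
Posterior mean ≈ 0.468, SD ≈ 0.165; a Normal approximation gives roughly [0.356, 0.579].
Exact: lower = 0.348; upper = 0.566.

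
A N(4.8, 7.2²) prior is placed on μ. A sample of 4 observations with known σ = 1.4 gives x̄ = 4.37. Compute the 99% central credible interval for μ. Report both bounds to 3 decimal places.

Posterior precision = 1/7.2² + 4/1.4² = 0.0193 + 2.0408 = 2.0601, so posterior SD = 0.6967.
Posterior mean = (4.8/7.2² + 4·4.37/1.4²) / 2.0601 = 4.3740.
Interval: 4.3740 ± 2.576 × 0.6967 → [2.579, 6.169].

[2.579, 6.169]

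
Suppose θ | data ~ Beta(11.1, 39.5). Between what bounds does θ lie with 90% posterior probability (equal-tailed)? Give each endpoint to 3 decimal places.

[0.131, 0.320]

Posterior: Beta(11.1, 39.5).
Equal-tailed 90% interval: the 0.05 and 0.95 quantiles of Beta(11.1, 39.5).
Posterior mean ≈ 0.219, SD ≈ 0.058; a Normal approximation gives roughly [0.125, 0.314].
Exact: F⁻¹(0.05) = 0.131; F⁻¹(0.95) = 0.320.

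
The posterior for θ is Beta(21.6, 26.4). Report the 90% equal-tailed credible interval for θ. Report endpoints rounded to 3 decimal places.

Posterior: Beta(21.6, 26.4).
Equal-tailed 90% interval: the 0.05 and 0.95 quantiles of Beta(21.6, 26.4).
Posterior mean ≈ 0.450, SD ≈ 0.071; a Normal approximation gives roughly [0.333, 0.567].
Exact: F⁻¹(0.05) = 0.334; F⁻¹(0.95) = 0.568.

[0.334, 0.568]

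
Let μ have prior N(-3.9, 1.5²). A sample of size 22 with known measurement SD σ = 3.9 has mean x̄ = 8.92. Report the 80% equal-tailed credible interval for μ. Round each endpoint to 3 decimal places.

[4.975, 6.839]

Posterior precision = 1/1.5² + 22/3.9² = 0.4444 + 1.4464 = 1.8909, so posterior SD = 0.7272.
Posterior mean = (-3.9/1.5² + 22·8.92/3.9²) / 1.8909 = 5.9067.
Interval: 5.9067 ± 1.282 × 0.7272 → [4.975, 6.839].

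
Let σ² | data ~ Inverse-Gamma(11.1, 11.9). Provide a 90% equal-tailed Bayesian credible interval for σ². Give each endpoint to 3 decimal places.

Inverse-Gamma(11.1, 11.9) quantiles: F⁻¹(0.05) and F⁻¹(0.95).
Equivalently, 1/σ² ~ Gamma(11.1, rate = 11.9); invert its 0.95 and 0.05 quantiles.
Posterior mean ≈ 1.178, SD ≈ 0.391; a Normal approximation gives roughly [0.536, 1.821].
Exact: lower = 0.696; upper = 1.906.

[0.696, 1.906]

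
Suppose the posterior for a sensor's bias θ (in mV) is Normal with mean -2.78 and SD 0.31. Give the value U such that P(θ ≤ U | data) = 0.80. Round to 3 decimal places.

-2.519

Need U with P(θ ≤ U) = 0.80: U = -2.78 + z_{0.2}·0.31.
z = 0.842; U = -2.78 + 0.842 × 0.31 = -2.519.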